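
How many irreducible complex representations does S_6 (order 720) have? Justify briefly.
11

Reasoning: The number of irreducible complex representations of a finite group equals its number of conjugacy classes. Conjugacy classes in S_6 correspond to cycle types, i.e. partitions of 6; there are p(6) = 11 of them, so S_6 (order 720) has exactly 11 irreducible complex representations.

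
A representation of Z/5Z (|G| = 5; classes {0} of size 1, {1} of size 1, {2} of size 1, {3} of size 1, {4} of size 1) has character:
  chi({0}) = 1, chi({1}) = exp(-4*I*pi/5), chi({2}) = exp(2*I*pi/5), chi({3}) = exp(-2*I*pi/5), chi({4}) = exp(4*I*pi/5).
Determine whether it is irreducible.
Irreducible: <chi, chi> = 1.

Solution. <chi, chi> = (1/|G|) sum_C |C| * |chi(C)|^2 = (1/5)[1*|1|^2 + 1*|exp(-4*I*pi/5)|^2 + 1*|exp(2*I*pi/5)|^2 + 1*|exp(-2*I*pi/5)|^2 + 1*|exp(4*I*pi/5)|^2]
  = (1/5)[(1) + (1) + (1) + (1) + (1)] = 5/5 = 1.
(Exp terms are combined using exp(i*s)*conj(exp(i*t)) = exp(i*(s-t)), and sums of them are collapsed using the identity that for every m > 1 the m distinct m-th roots of unity sum to 0, e.g. 1 + exp(2*I*pi/3) + exp(-2*I*pi/3) = 0.)
A character is irreducible iff <chi, chi> = 1, so this representation is irreducible.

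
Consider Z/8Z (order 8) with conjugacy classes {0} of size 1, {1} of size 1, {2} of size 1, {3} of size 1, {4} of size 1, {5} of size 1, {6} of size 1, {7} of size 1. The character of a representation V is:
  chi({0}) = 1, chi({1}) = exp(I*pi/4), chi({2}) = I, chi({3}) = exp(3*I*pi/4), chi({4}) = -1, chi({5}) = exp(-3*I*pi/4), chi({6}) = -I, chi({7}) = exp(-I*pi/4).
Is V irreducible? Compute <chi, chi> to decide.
Irreducible: <chi, chi> = 1.

Why: <chi, chi> = (1/|G|) sum_C |C| * |chi(C)|^2 = (1/8)[1*|1|^2 + 1*|exp(I*pi/4)|^2 + 1*|I|^2 + 1*|exp(3*I*pi/4)|^2 + 1*|-1|^2 + 1*|exp(-3*I*pi/4)|^2 + 1*|-I|^2 + 1*|exp(-I*pi/4)|^2]
  = (1/8)[(1) + (1) + (1) + (1) + (1) + (1) + (1) + (1)] = 8/8 = 1.
(Exp terms are combined using exp(i*s)*conj(exp(i*t)) = exp(i*(s-t)), and sums of them are collapsed using the identity that for every m > 1 the m distinct m-th roots of unity sum to 0, e.g. 1 + exp(2*I*pi/3) + exp(-2*I*pi/3) = 0.)
A character is irreducible iff <chi, chi> = 1, so this representation is irreducible.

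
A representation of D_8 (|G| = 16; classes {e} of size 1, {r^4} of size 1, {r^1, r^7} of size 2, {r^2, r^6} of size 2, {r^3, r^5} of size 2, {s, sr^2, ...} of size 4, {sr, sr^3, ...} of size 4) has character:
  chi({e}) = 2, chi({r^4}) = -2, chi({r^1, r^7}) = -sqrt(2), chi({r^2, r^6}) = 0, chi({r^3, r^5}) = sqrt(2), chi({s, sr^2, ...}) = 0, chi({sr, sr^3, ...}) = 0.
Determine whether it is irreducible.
Irreducible: <chi, chi> = 1.

Argument: <chi, chi> = (1/|G|) sum_C |C| * |chi(C)|^2 = (1/16)[1*|2|^2 + 1*|-2|^2 + 2*|-sqrt(2)|^2 + 2*|0|^2 + 2*|sqrt(2)|^2 + 4*|0|^2 + 4*|0|^2]
  = (1/16)[(4) + (4) + (4) + (0) + (4) + (0) + (0)] = 16/16 = 1.
A character is irreducible iff <chi, chi> = 1, so this representation is irreducible.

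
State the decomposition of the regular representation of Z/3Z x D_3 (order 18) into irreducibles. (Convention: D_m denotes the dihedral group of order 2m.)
Each irreducible V_i of dimension d_i appears with multiplicity d_i, i.e. rho_reg = (direct sum over all irreducibles V_i) d_i V_i. The irreducible dimensions for Z/3Z x D_3 are 1, 1, 1, 1, 1, 1, 2, 2, 2: 6 irreducibles of dimension 1, each with multiplicity 1; 3 irreducibles of dimension 2, each with multiplicity 2. Total dimension 6*1*1 + 3*2*2 = 18 = |G|.

Justification: General theorem: in the regular representation of a finite group G, each irreducible appears with multiplicity equal to its dimension. Check: dim(rho_reg) = sum d_i^2 = 1 + 1 + 1 + 1 + 1 + 1 + 4 + 4 + 4 = 18 = |G|.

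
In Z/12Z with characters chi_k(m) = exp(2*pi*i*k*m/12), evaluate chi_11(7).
chi_11(7) = zeta_12^77 = exp(5*I*pi/6)

Derivation: chi_11(7) = zeta_12^(11*7) = zeta_12^77. Since zeta_12^12 = 1, this equals zeta_12^5 = exp(2*pi*i*5/12) = exp(5*I*pi/6).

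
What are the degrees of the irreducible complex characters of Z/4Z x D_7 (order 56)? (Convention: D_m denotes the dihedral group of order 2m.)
Dimensions: 1, 1, 1, 1, 1, 1, 1, 1, 2, 2, 2, 2, 2, 2, 2, 2, 2, 2, 2, 2

There are 20 irreducibles (= number of conjugacy classes). Their dimensions d_i satisfy sum d_i^2 = |G| = 56: 1 + 1 + 1 + 1 + 1 + 1 + 1 + 1 + 4 + 4 + 4 + 4 + 4 + 4 + 4 + 4 + 4 + 4 + 4 + 4 = 56. (For the product with Z/4Z: each of the 4 1-dim characters of Z/4Z tensors with each irrep of D_7, giving 4 copies of each D_7-dimension.)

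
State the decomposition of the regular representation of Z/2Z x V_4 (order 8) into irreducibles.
Each irreducible V_i of dimension d_i appears with multiplicity d_i, i.e. rho_reg = (direct sum over all irreducibles V_i) d_i V_i. The irreducible dimensions for Z/2Z x V_4 are 1, 1, 1, 1, 1, 1, 1, 1: 8 irreducibles of dimension 1, each with multiplicity 1. Total dimension 8*1*1 = 8 = |G|.

Solution. General theorem: in the regular representation of a finite group G, each irreducible appears with multiplicity equal to its dimension. Check: dim(rho_reg) = sum d_i^2 = 1 + 1 + 1 + 1 + 1 + 1 + 1 + 1 = 8 = |G|.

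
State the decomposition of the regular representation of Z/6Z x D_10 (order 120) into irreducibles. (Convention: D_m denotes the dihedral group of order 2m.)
Each irreducible V_i of dimension d_i appears with multiplicity d_i, i.e. rho_reg = (direct sum over all irreducibles V_i) d_i V_i. The irreducible dimensions for Z/6Z x D_10 are 1, 1, 1, 1, 1, 1, 1, 1, 1, 1, 1, 1, 1, 1, 1, 1, 1, 1, 1, 1, 1, 1, 1, 1, 2, 2, 2, 2, 2, 2, 2, 2, 2, 2, 2, 2, 2, 2, 2, 2, 2, 2, 2, 2, 2, 2, 2, 2: 24 irreducibles of dimension 1, each with multiplicity 1; 24 irreducibles of dimension 2, each with multiplicity 2. Total dimension 24*1*1 + 24*2*2 = 120 = |G|.

Details: General theorem: in the regular representation of a finite group G, each irreducible appears with multiplicity equal to its dimension. Check: dim(rho_reg) = sum d_i^2 = 1 + 1 + 1 + 1 + 1 + 1 + 1 + 1 + 1 + 1 + 1 + 1 + 1 + 1 + 1 + 1 + 1 + 1 + 1 + 1 + 1 + 1 + 1 + 1 + 4 + 4 + 4 + 4 + 4 + 4 + 4 + 4 + 4 + 4 + 4 + 4 + 4 + 4 + 4 + 4 + 4 + 4 + 4 + 4 + 4 + 4 + 4 + 4 = 120 = |G|.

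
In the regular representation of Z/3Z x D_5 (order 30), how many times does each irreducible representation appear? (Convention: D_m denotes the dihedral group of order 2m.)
Each irreducible V_i of dimension d_i appears with multiplicity d_i, i.e. rho_reg = (direct sum over all irreducibles V_i) d_i V_i. The irreducible dimensions for Z/3Z x D_5 are 1, 1, 1, 1, 1, 1, 2, 2, 2, 2, 2, 2: 6 irreducibles of dimension 1, each with multiplicity 1; 6 irreducibles of dimension 2, each with multiplicity 2. Total dimension 6*1*1 + 6*2*2 = 30 = |G|.

Solution. General theorem: in the regular representation of a finite group G, each irreducible appears with multiplicity equal to its dimension. Check: dim(rho_reg) = sum d_i^2 = 1 + 1 + 1 + 1 + 1 + 1 + 4 + 4 + 4 + 4 + 4 + 4 = 30 = |G|.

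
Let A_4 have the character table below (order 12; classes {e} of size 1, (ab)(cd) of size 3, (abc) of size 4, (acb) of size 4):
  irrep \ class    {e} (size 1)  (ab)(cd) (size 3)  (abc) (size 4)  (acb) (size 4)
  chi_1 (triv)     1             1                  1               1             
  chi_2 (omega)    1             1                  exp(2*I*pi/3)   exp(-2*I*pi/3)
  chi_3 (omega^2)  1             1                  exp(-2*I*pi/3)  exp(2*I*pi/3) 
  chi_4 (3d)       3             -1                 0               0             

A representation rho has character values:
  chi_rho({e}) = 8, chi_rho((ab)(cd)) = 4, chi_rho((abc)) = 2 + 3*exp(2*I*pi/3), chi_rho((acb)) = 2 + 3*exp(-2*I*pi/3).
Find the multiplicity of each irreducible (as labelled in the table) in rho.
Multiplicities: chi_1: 2, chi_2: 3, chi_3: 0, chi_4: 1.

Derivation: Use <chi_rho, chi> = (1/|G|) sum_C |C| * chi_rho(C) * conj(chi(C)) with |G| = 12 for each irreducible chi in the table:
  <chi_rho, chi_1> = (1/12)[1*(8)*conj(1) + 3*(4)*conj(1) + 4*(2 + 3*exp(2*I*pi/3))*conj(1) + 4*(2 + 3*exp(-2*I*pi/3))*conj(1)]
      = (1/12)[(8) + (12) + (8 + 12*exp(2*I*pi/3)) + (8 + 12*exp(-2*I*pi/3))] = 24/12 = 2
  <chi_rho, chi_2> = (1/12)[1*(8)*conj(1) + 3*(4)*conj(1) + 4*(2 + 3*exp(2*I*pi/3))*conj(exp(2*I*pi/3)) + 4*(2 + 3*exp(-2*I*pi/3))*conj(exp(-2*I*pi/3))]
      = (1/12)[(8) + (12) + (12 + 8*exp(-2*I*pi/3)) + (12 + 8*exp(2*I*pi/3))] = 36/12 = 3
  <chi_rho, chi_3> = (1/12)[1*(8)*conj(1) + 3*(4)*conj(1) + 4*(2 + 3*exp(2*I*pi/3))*conj(exp(-2*I*pi/3)) + 4*(2 + 3*exp(-2*I*pi/3))*conj(exp(2*I*pi/3))]
      = (1/12)[(8) + (12) + (12*exp(-2*I*pi/3) + 8*exp(2*I*pi/3)) + (8*exp(-2*I*pi/3) + 12*exp(2*I*pi/3))] = 0/12 = 0
  <chi_rho, chi_4> = (1/12)[1*(8)*conj(3) + 3*(4)*conj(-1) + 4*(2 + 3*exp(2*I*pi/3))*conj(0) + 4*(2 + 3*exp(-2*I*pi/3))*conj(0)]
      = (1/12)[(24) + (-12) + (0) + (0)] = 12/12 = 1
(Exp terms are combined using exp(i*s)*conj(exp(i*t)) = exp(i*(s-t)), and sums of them are collapsed using the identity that for every m > 1 the m distinct m-th roots of unity sum to 0, e.g. 1 + exp(2*I*pi/3) + exp(-2*I*pi/3) = 0.)
Dimension check: dim(rho) = sum (mult * dim) = 2*1 + 3*1 + 0*1 + 1*3 = 8 = chi_rho(e) = 8.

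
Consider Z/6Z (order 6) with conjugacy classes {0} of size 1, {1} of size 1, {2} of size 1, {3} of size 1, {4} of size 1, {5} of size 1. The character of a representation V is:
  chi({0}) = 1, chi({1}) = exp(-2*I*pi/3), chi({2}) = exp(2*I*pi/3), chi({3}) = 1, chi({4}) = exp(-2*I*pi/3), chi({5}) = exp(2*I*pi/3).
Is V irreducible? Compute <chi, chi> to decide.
Irreducible: <chi, chi> = 1.

Explanation: <chi, chi> = (1/|G|) sum_C |C| * |chi(C)|^2 = (1/6)[1*|1|^2 + 1*|exp(-2*I*pi/3)|^2 + 1*|exp(2*I*pi/3)|^2 + 1*|1|^2 + 1*|exp(-2*I*pi/3)|^2 + 1*|exp(2*I*pi/3)|^2]
  = (1/6)[(1) + (1) + (1) + (1) + (1) + (1)] = 6/6 = 1.
(Exp terms are combined using exp(i*s)*conj(exp(i*t)) = exp(i*(s-t)), and sums of them are collapsed using the identity that for every m > 1 the m distinct m-th roots of unity sum to 0, e.g. 1 + exp(2*I*pi/3) + exp(-2*I*pi/3) = 0.)
A character is irreducible iff <chi, chi> = 1, so this representation is irreducible.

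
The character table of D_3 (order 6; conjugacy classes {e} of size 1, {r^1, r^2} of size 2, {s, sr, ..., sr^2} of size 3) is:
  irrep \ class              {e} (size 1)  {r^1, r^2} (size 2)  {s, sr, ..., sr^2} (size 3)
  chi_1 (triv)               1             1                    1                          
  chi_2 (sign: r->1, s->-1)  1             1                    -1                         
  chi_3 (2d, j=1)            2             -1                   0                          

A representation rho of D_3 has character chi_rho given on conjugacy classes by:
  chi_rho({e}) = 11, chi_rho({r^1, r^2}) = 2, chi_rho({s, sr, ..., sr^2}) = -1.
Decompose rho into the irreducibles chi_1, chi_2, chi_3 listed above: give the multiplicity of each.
Multiplicities: chi_1: 2, chi_2: 3, chi_3: 3.

Details: Use <chi_rho, chi> = (1/|G|) sum_C |C| * chi_rho(C) * conj(chi(C)) with |G| = 6 for each irreducible chi in the table:
  <chi_rho, chi_1> = (1/6)[1*(11)*conj(1) + 2*(2)*conj(1) + 3*(-1)*conj(1)]
      = (1/6)[(11) + (4) + (-3)] = 12/6 = 2
  <chi_rho, chi_2> = (1/6)[1*(11)*conj(1) + 2*(2)*conj(1) + 3*(-1)*conj(-1)]
      = (1/6)[(11) + (4) + (3)] = 18/6 = 3
  <chi_rho, chi_3> = (1/6)[1*(11)*conj(2) + 2*(2)*conj(-1) + 3*(-1)*conj(0)]
      = (1/6)[(22) + (-4) + (0)] = 18/6 = 3
Dimension check: dim(rho) = sum (mult * dim) = 2*1 + 3*1 + 3*2 = 11 = chi_rho(e) = 11.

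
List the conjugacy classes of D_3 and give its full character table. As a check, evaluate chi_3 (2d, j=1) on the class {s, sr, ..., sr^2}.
Conjugacy classes: {e} of size 1, {r^1, r^2} of size 2, {s, sr, ..., sr^2} of size 3.
Character table:
  irrep \ class              {e} (size 1)  {r^1, r^2} (size 2)  {s, sr, ..., sr^2} (size 3)
  chi_1 (triv)               1             1                    1                          
  chi_2 (sign: r->1, s->-1)  1             1                    -1                         
  chi_3 (2d, j=1)            2             -1                   0                          

Spot check: chi_3 (2d, j=1) on {s, sr, ..., sr^2} = 0.

Argument: D_3 has order 2*3 = 6 with 3 conjugacy classes, hence 3 irreducibles. Sum of squared dims 1 + 1 + 4 = 6 = |G|. Linear characters come from the abelianisation; the 2-dimensional irreps have character r^k -> 2*cos(2*pi*j*k/3), reflections -> 0.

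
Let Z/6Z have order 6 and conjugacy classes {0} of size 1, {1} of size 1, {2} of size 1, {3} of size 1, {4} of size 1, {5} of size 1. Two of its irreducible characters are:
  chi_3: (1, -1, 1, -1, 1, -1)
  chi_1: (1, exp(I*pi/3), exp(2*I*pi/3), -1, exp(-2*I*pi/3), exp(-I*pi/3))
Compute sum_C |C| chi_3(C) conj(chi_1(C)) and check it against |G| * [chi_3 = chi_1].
Sum = 0; so <chi_3, chi_1> = 0 (distinct irreducibles are orthogonal).

Why: Compute term by term over conjugacy classes (|C| * chi_3(C) * conj(chi_1(C))):
  1*(1)*conj(1) + 1*(-1)*conj(exp(I*pi/3)) + 1*(1)*conj(exp(2*I*pi/3)) + 1*(-1)*conj(-1) + 1*(1)*conj(exp(-2*I*pi/3)) + 1*(-1)*conj(exp(-I*pi/3))
  = (1) + (-exp(-I*pi/3)) + (exp(-2*I*pi/3)) + (1) + (exp(2*I*pi/3)) + (-exp(I*pi/3))
  = 0.
(Exp terms are combined using exp(i*s)*conj(exp(i*t)) = exp(i*(s-t)), and sums of them are collapsed using the identity that for every m > 1 the m distinct m-th roots of unity sum to 0, e.g. 1 + exp(2*I*pi/3) + exp(-2*I*pi/3) = 0.)
Dividing by |G| = 6 gives 0/6 = 0, matching the row-orthogonality relation <chi_3, chi_1> = [chi_3 = chi_1].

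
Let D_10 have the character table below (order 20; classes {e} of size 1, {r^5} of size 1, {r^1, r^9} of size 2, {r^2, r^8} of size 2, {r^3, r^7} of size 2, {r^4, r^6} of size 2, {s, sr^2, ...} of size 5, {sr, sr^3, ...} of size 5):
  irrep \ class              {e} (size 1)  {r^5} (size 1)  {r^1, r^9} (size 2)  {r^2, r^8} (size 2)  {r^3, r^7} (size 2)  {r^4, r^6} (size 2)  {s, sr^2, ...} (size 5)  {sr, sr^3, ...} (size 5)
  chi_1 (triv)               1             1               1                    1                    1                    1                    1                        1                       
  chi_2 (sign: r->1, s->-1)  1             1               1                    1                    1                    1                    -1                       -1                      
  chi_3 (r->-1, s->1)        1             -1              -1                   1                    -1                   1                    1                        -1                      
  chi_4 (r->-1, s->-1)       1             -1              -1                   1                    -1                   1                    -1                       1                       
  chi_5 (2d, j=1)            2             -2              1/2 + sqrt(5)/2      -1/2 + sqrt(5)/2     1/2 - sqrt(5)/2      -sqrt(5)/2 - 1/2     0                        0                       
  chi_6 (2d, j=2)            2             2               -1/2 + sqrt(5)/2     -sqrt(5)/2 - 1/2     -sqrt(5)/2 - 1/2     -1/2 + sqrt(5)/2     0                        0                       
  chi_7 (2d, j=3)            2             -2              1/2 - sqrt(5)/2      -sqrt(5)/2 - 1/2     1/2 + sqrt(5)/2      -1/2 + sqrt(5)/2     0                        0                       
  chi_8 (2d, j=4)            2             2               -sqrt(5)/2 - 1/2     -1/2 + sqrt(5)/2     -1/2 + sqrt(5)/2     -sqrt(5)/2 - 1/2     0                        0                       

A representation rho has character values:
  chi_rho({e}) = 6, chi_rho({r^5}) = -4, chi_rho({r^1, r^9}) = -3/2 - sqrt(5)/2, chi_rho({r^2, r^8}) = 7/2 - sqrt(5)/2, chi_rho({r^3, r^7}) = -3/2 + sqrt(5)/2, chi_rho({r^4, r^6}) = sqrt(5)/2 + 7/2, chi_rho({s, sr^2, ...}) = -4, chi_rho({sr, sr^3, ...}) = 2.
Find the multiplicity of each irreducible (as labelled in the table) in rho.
Multiplicities: chi_1: 0, chi_2: 1, chi_3: 0, chi_4: 3, chi_5: 0, chi_6: 0, chi_7: 1, chi_8: 0.

Reasoning: Use <chi_rho, chi> = (1/|G|) sum_C |C| * chi_rho(C) * conj(chi(C)) with |G| = 20 for each irreducible chi in the table:
  <chi_rho, chi_1> = (1/20)[1*(6)*conj(1) + 1*(-4)*conj(1) + 2*(-3/2 - sqrt(5)/2)*conj(1) + 2*(7/2 - sqrt(5)/2)*conj(1) + 2*(-3/2 + sqrt(5)/2)*conj(1) + 2*(sqrt(5)/2 + 7/2)*conj(1) + 5*(-4)*conj(1) + 5*(2)*conj(1)]
      = (1/20)[(6) + (-4) + (-3 - sqrt(5)) + (7 - sqrt(5)) + (-3 + sqrt(5)) + (sqrt(5) + 7) + (-20) + (10)] = 0/20 = 0
  <chi_rho, chi_2> = (1/20)[1*(6)*conj(1) + 1*(-4)*conj(1) + 2*(-3/2 - sqrt(5)/2)*conj(1) + 2*(7/2 - sqrt(5)/2)*conj(1) + 2*(-3/2 + sqrt(5)/2)*conj(1) + 2*(sqrt(5)/2 + 7/2)*conj(1) + 5*(-4)*conj(-1) + 5*(2)*conj(-1)]
      = (1/20)[(6) + (-4) + (-3 - sqrt(5)) + (7 - sqrt(5)) + (-3 + sqrt(5)) + (sqrt(5) + 7) + (20) + (-10)] = 20/20 = 1
  <chi_rho, chi_3> = (1/20)[1*(6)*conj(1) + 1*(-4)*conj(-1) + 2*(-3/2 - sqrt(5)/2)*conj(-1) + 2*(7/2 - sqrt(5)/2)*conj(1) + 2*(-3/2 + sqrt(5)/2)*conj(-1) + 2*(sqrt(5)/2 + 7/2)*conj(1) + 5*(-4)*conj(1) + 5*(2)*conj(-1)]
      = (1/20)[(6) + (4) + (sqrt(5) + 3) + (7 - sqrt(5)) + (3 - sqrt(5)) + (sqrt(5) + 7) + (-20) + (-10)] = 0/20 = 0
  <chi_rho, chi_4> = (1/20)[1*(6)*conj(1) + 1*(-4)*conj(-1) + 2*(-3/2 - sqrt(5)/2)*conj(-1) + 2*(7/2 - sqrt(5)/2)*conj(1) + 2*(-3/2 + sqrt(5)/2)*conj(-1) + 2*(sqrt(5)/2 + 7/2)*conj(1) + 5*(-4)*conj(-1) + 5*(2)*conj(1)]
      = (1/20)[(6) + (4) + (sqrt(5) + 3) + (7 - sqrt(5)) + (3 - sqrt(5)) + (sqrt(5) + 7) + (20) + (10)] = 60/20 = 3
  <chi_rho, chi_5> = (1/20)[1*(6)*conj(2) + 1*(-4)*conj(-2) + 2*(-3/2 - sqrt(5)/2)*conj(1/2 + sqrt(5)/2) + 2*(7/2 - sqrt(5)/2)*conj(-1/2 + sqrt(5)/2) + 2*(-3/2 + sqrt(5)/2)*conj(1/2 - sqrt(5)/2) + 2*(sqrt(5)/2 + 7/2)*conj(-sqrt(5)/2 - 1/2) + 5*(-4)*conj(0) + 5*(2)*conj(0)]
      = (1/20)[(12) + (8) + (-2*sqrt(5) - 4) + (-6 + 4*sqrt(5)) + (-4 + 2*sqrt(5)) + (-4*sqrt(5) - 6) + (0) + (0)] = 0/20 = 0
  <chi_rho, chi_6> = (1/20)[1*(6)*conj(2) + 1*(-4)*conj(2) + 2*(-3/2 - sqrt(5)/2)*conj(-1/2 + sqrt(5)/2) + 2*(7/2 - sqrt(5)/2)*conj(-sqrt(5)/2 - 1/2) + 2*(-3/2 + sqrt(5)/2)*conj(-sqrt(5)/2 - 1/2) + 2*(sqrt(5)/2 + 7/2)*conj(-1/2 + sqrt(5)/2) + 5*(-4)*conj(0) + 5*(2)*conj(0)]
      = (1/20)[(12) + (-8) + (-sqrt(5) - 1) + (-3*sqrt(5) - 1) + (-1 + sqrt(5)) + (-1 + 3*sqrt(5)) + (0) + (0)] = 0/20 = 0
  <chi_rho, chi_7> = (1/20)[1*(6)*conj(2) + 1*(-4)*conj(-2) + 2*(-3/2 - sqrt(5)/2)*conj(1/2 - sqrt(5)/2) + 2*(7/2 - sqrt(5)/2)*conj(-sqrt(5)/2 - 1/2) + 2*(-3/2 + sqrt(5)/2)*conj(1/2 + sqrt(5)/2) + 2*(sqrt(5)/2 + 7/2)*conj(-1/2 + sqrt(5)/2) + 5*(-4)*conj(0) + 5*(2)*conj(0)]
      = (1/20)[(12) + (8) + (1 + sqrt(5)) + (-3*sqrt(5) - 1) + (1 - sqrt(5)) + (-1 + 3*sqrt(5)) + (0) + (0)] = 20/20 = 1
  <chi_rho, chi_8> = (1/20)[1*(6)*conj(2) + 1*(-4)*conj(2) + 2*(-3/2 - sqrt(5)/2)*conj(-sqrt(5)/2 - 1/2) + 2*(7/2 - sqrt(5)/2)*conj(-1/2 + sqrt(5)/2) + 2*(-3/2 + sqrt(5)/2)*conj(-1/2 + sqrt(5)/2) + 2*(sqrt(5)/2 + 7/2)*conj(-sqrt(5)/2 - 1/2) + 5*(-4)*conj(0) + 5*(2)*conj(0)]
      = (1/20)[(12) + (-8) + (4 + 2*sqrt(5)) + (-6 + 4*sqrt(5)) + (4 - 2*sqrt(5)) + (-4*sqrt(5) - 6) + (0) + (0)] = 0/20 = 0
Dimension check: dim(rho) = sum (mult * dim) = 0*1 + 1*1 + 0*1 + 3*1 + 0*2 + 0*2 + 1*2 + 0*2 = 6 = chi_rho(e) = 6.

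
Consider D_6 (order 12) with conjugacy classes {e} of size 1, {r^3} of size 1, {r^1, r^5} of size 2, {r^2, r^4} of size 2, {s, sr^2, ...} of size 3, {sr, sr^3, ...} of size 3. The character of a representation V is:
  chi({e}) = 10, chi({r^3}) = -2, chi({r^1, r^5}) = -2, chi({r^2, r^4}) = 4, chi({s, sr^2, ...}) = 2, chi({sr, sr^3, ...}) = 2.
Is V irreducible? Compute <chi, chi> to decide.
Not irreducible (reducible): <chi, chi> = 14 > 1.

Solution. <chi, chi> = (1/|G|) sum_C |C| * |chi(C)|^2 = (1/12)[1*|10|^2 + 1*|-2|^2 + 2*|-2|^2 + 2*|4|^2 + 3*|2|^2 + 3*|2|^2]
  = (1/12)[(100) + (4) + (8) + (32) + (12) + (12)] = 168/12 = 14.
A character is irreducible iff <chi, chi> = 1, so this representation is reducible.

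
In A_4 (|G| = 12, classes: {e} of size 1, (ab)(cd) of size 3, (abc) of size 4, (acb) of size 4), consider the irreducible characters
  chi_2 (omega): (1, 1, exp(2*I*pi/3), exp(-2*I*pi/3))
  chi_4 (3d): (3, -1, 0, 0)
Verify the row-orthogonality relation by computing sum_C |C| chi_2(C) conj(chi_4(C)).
Sum = 0; so <chi_2, chi_4> = 0 (distinct irreducibles are orthogonal).

Why: Compute term by term over conjugacy classes (|C| * chi_2(C) * conj(chi_4(C))):
  1*(1)*conj(3) + 3*(1)*conj(-1) + 4*(exp(2*I*pi/3))*conj(0) + 4*(exp(-2*I*pi/3))*conj(0)
  = (3) + (-3) + (0) + (0)
  = 0.
(Exp terms are combined using exp(i*s)*conj(exp(i*t)) = exp(i*(s-t)), and sums of them are collapsed using the identity that for every m > 1 the m distinct m-th roots of unity sum to 0, e.g. 1 + exp(2*I*pi/3) + exp(-2*I*pi/3) = 0.)
Dividing by |G| = 12 gives 0/12 = 0, matching the row-orthogonality relation <chi_2, chi_4> = [chi_2 = chi_4].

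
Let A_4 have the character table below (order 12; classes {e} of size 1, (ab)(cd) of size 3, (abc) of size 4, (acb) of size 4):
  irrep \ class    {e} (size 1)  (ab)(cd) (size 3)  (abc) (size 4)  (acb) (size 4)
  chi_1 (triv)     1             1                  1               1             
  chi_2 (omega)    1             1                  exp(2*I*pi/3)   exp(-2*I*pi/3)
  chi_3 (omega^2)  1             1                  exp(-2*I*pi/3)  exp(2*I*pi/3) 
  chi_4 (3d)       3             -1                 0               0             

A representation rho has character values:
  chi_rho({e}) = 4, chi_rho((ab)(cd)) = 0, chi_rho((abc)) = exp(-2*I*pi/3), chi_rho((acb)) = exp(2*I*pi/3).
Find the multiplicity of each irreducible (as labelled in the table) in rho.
Multiplicities: chi_1: 0, chi_2: 0, chi_3: 1, chi_4: 1.

Reasoning: Use <chi_rho, chi> = (1/|G|) sum_C |C| * chi_rho(C) * conj(chi(C)) with |G| = 12 for each irreducible chi in the table:
  <chi_rho, chi_1> = (1/12)[1*(4)*conj(1) + 3*(0)*conj(1) + 4*(exp(-2*I*pi/3))*conj(1) + 4*(exp(2*I*pi/3))*conj(1)]
      = (1/12)[(4) + (0) + (4*exp(-2*I*pi/3)) + (4*exp(2*I*pi/3))] = 0/12 = 0
  <chi_rho, chi_2> = (1/12)[1*(4)*conj(1) + 3*(0)*conj(1) + 4*(exp(-2*I*pi/3))*conj(exp(2*I*pi/3)) + 4*(exp(2*I*pi/3))*conj(exp(-2*I*pi/3))]
      = (1/12)[(4) + (0) + (4*exp(2*I*pi/3)) + (4*exp(-2*I*pi/3))] = 0/12 = 0
  <chi_rho, chi_3> = (1/12)[1*(4)*conj(1) + 3*(0)*conj(1) + 4*(exp(-2*I*pi/3))*conj(exp(-2*I*pi/3)) + 4*(exp(2*I*pi/3))*conj(exp(2*I*pi/3))]
      = (1/12)[(4) + (0) + (4) + (4)] = 12/12 = 1
  <chi_rho, chi_4> = (1/12)[1*(4)*conj(3) + 3*(0)*conj(-1) + 4*(exp(-2*I*pi/3))*conj(0) + 4*(exp(2*I*pi/3))*conj(0)]
      = (1/12)[(12) + (0) + (0) + (0)] = 12/12 = 1
(Exp terms are combined using exp(i*s)*conj(exp(i*t)) = exp(i*(s-t)), and sums of them are collapsed using the identity that for every m > 1 the m distinct m-th roots of unity sum to 0, e.g. 1 + exp(2*I*pi/3) + exp(-2*I*pi/3) = 0.)
Dimension check: dim(rho) = sum (mult * dim) = 0*1 + 0*1 + 1*1 + 1*3 = 4 = chi_rho(e) = 4.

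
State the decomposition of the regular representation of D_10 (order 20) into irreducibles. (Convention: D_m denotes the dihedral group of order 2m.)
Each irreducible V_i of dimension d_i appears with multiplicity d_i, i.e. rho_reg = (direct sum over all irreducibles V_i) d_i V_i. The irreducible dimensions for D_10 are 1, 1, 1, 1, 2, 2, 2, 2: 4 irreducibles of dimension 1, each with multiplicity 1; 4 irreducibles of dimension 2, each with multiplicity 2. Total dimension 4*1*1 + 4*2*2 = 20 = |G|.

Why: General theorem: in the regular representation of a finite group G, each irreducible appears with multiplicity equal to its dimension. Check: dim(rho_reg) = sum d_i^2 = 1 + 1 + 1 + 1 + 4 + 4 + 4 + 4 = 20 = |G|.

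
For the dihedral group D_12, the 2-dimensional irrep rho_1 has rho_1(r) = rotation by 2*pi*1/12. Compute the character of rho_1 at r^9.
chi_{rho_1}(r^9) = 2*cos(2*pi*1*9/12) = 0

Argument: rho_1(r^9) is rotation by angle 2*pi*1*9/12, whose trace is 2*cos(2*pi*1*9/12) = 0.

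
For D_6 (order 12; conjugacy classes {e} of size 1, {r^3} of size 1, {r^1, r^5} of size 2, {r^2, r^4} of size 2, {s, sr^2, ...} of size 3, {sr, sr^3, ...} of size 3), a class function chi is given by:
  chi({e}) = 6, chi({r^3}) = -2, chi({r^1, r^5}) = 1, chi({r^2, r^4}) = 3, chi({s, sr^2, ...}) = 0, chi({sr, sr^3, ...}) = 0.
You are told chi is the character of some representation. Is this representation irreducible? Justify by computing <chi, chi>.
Not irreducible (reducible): <chi, chi> = 5 > 1.

Reasoning: <chi, chi> = (1/|G|) sum_C |C| * |chi(C)|^2 = (1/12)[1*|6|^2 + 1*|-2|^2 + 2*|1|^2 + 2*|3|^2 + 3*|0|^2 + 3*|0|^2]
  = (1/12)[(36) + (4) + (2) + (18) + (0) + (0)] = 60/12 = 5.
A character is irreducible iff <chi, chi> = 1, so this representation is reducible.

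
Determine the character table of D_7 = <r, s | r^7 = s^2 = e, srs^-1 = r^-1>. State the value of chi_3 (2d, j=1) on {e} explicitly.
Conjugacy classes: {e} of size 1, {r^1, r^6} of size 2, {r^2, r^5} of size 2, {r^3, r^4} of size 2, {s, sr, ..., sr^6} of size 7.
Character table:
  irrep \ class              {e} (size 1)  {r^1, r^6} (size 2)  {r^2, r^5} (size 2)  {r^3, r^4} (size 2)  {s, sr, ..., sr^6} (size 7)
  chi_1 (triv)               1             1                    1                    1                    1                          
  chi_2 (sign: r->1, s->-1)  1             1                    1                    1                    -1                         
  chi_3 (2d, j=1)            2             2*cos(2*pi/7)        -2*cos(3*pi/7)       -2*cos(pi/7)         0                          
  chi_4 (2d, j=2)            2             -2*cos(3*pi/7)       -2*cos(pi/7)         2*cos(2*pi/7)        0                          
  chi_5 (2d, j=3)            2             -2*cos(pi/7)         2*cos(2*pi/7)        -2*cos(3*pi/7)       0                          

Spot check: chi_3 (2d, j=1) on {e} = 2.

Proof sketch: D_7 has order 2*7 = 14 with 5 conjugacy classes, hence 5 irreducibles. Sum of squared dims 1 + 1 + 4 + 4 + 4 = 14 = |G|. Linear characters come from the abelianisation; the 2-dimensional irreps have character r^k -> 2*cos(2*pi*j*k/7), reflections -> 0.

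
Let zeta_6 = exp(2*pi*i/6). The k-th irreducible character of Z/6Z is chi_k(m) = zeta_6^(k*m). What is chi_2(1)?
chi_2(1) = zeta_6^2 = exp(2*I*pi/3)

Proof sketch: chi_2(1) = zeta_6^(2*1) = zeta_6^2. Since zeta_6^6 = 1, this equals zeta_6^2 = exp(2*pi*i*2/6) = exp(2*I*pi/3).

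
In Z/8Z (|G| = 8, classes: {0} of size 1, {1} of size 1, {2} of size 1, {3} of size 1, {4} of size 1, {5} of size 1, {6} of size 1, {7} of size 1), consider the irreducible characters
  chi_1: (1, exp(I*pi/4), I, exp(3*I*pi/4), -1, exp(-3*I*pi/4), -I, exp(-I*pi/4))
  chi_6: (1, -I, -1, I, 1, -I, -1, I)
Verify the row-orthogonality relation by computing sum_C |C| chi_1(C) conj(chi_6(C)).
Sum = 0; so <chi_1, chi_6> = 0 (distinct irreducibles are orthogonal).

Why: Compute term by term over conjugacy classes (|C| * chi_1(C) * conj(chi_6(C))):
  1*(1)*conj(1) + 1*(exp(I*pi/4))*conj(-I) + 1*(I)*conj(-1) + 1*(exp(3*I*pi/4))*conj(I) + 1*(-1)*conj(1) + 1*(exp(-3*I*pi/4))*conj(-I) + 1*(-I)*conj(-1) + 1*(exp(-I*pi/4))*conj(I)
  = (1) + (exp(3*I*pi/4)) + (-I) + (-exp(-3*I*pi/4)) + (-1) + (exp(-I*pi/4)) + (I) + (-exp(I*pi/4))
  = 0.
(Exp terms are combined using exp(i*s)*conj(exp(i*t)) = exp(i*(s-t)), and sums of them are collapsed using the identity that for every m > 1 the m distinct m-th roots of unity sum to 0, e.g. 1 + exp(2*I*pi/3) + exp(-2*I*pi/3) = 0.)
Dividing by |G| = 8 gives 0/8 = 0, matching the row-orthogonality relation <chi_1, chi_6> = [chi_1 = chi_6].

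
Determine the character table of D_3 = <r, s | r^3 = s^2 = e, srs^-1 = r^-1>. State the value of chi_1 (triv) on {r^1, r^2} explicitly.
Conjugacy classes: {e} of size 1, {r^1, r^2} of size 2, {s, sr, ..., sr^2} of size 3.
Character table:
  irrep \ class              {e} (size 1)  {r^1, r^2} (size 2)  {s, sr, ..., sr^2} (size 3)
  chi_1 (triv)               1             1                    1                          
  chi_2 (sign: r->1, s->-1)  1             1                    -1                         
  chi_3 (2d, j=1)            2             -1                   0                          

Spot check: chi_1 (triv) on {r^1, r^2} = 1.

Details: D_3 has order 2*3 = 6 with 3 conjugacy classes, hence 3 irreducibles. Sum of squared dims 1 + 1 + 4 = 6 = |G|. Linear characters come from the abelianisation; the 2-dimensional irreps have character r^k -> 2*cos(2*pi*j*k/3), reflections -> 0.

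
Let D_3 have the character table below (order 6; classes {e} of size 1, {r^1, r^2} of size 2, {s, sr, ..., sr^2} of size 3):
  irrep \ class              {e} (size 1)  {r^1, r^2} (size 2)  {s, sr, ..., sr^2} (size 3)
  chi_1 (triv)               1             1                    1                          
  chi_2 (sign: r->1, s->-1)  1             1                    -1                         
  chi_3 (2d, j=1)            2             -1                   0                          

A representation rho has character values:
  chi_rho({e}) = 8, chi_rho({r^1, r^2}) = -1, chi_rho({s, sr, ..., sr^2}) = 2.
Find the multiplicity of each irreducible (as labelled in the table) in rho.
Multiplicities: chi_1: 2, chi_2: 0, chi_3: 3.

Proof sketch: Use <chi_rho, chi> = (1/|G|) sum_C |C| * chi_rho(C) * conj(chi(C)) with |G| = 6 for each irreducible chi in the table:
  <chi_rho, chi_1> = (1/6)[1*(8)*conj(1) + 2*(-1)*conj(1) + 3*(2)*conj(1)]
      = (1/6)[(8) + (-2) + (6)] = 12/6 = 2
  <chi_rho, chi_2> = (1/6)[1*(8)*conj(1) + 2*(-1)*conj(1) + 3*(2)*conj(-1)]
      = (1/6)[(8) + (-2) + (-6)] = 0/6 = 0
  <chi_rho, chi_3> = (1/6)[1*(8)*conj(2) + 2*(-1)*conj(-1) + 3*(2)*conj(0)]
      = (1/6)[(16) + (2) + (0)] = 18/6 = 3
Dimension check: dim(rho) = sum (mult * dim) = 2*1 + 0*1 + 3*2 = 8 = chi_rho(e) = 8.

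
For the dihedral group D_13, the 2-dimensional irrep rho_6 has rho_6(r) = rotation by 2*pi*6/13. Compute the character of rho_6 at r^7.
chi_{rho_6}(r^7) = 2*cos(2*pi*6*7/13) = 2*cos(84*pi/13)

Explanation: rho_6(r^7) is rotation by angle 2*pi*6*7/13, whose trace is 2*cos(2*pi*6*7/13) = 2*cos(84*pi/13).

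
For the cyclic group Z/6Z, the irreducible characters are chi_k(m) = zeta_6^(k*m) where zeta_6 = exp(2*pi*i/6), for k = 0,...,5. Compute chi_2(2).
chi_2(2) = zeta_6^4 = exp(-2*I*pi/3)

Reasoning: chi_2(2) = zeta_6^(2*2) = zeta_6^4. Since zeta_6^6 = 1, this equals zeta_6^4 = exp(2*pi*i*4/6) = exp(-2*I*pi/3).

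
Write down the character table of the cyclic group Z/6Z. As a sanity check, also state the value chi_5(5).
Character table of Z/6Z (irreps indexed chi_0,...,chi_5 with chi_k(m) = zeta_6^(k*m), zeta_6 = exp(2*pi*i/6)):
  irrep \ class  {0} (size 1)  {1} (size 1)    {2} (size 1)    {3} (size 1)  {4} (size 1)    {5} (size 1)  
  chi_0          1             1               1               1             1               1             
  chi_1          1             exp(I*pi/3)     exp(2*I*pi/3)   -1            exp(-2*I*pi/3)  exp(-I*pi/3)  
  chi_2          1             exp(2*I*pi/3)   exp(-2*I*pi/3)  1             exp(2*I*pi/3)   exp(-2*I*pi/3)
  chi_3          1             -1              1               -1            1               -1            
  chi_4          1             exp(-2*I*pi/3)  exp(2*I*pi/3)   1             exp(-2*I*pi/3)  exp(2*I*pi/3) 
  chi_5          1             exp(-I*pi/3)    exp(-2*I*pi/3)  -1            exp(2*I*pi/3)   exp(I*pi/3)   

Spot check: chi_5(5) = zeta_6^(5*5) = zeta_6^25 = exp(I*pi/3).

Argument: Z/6Z is abelian, so all 6 irreducible complex representations are 1-dimensional. They are given by chi_k(m) = zeta_6^(k*m) for k = 0,...,5. Row orthogonality: sum_m chi_k(m) conj(chi_l(m)) = 6 * [k = l].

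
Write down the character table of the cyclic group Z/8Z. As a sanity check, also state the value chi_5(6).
Character table of Z/8Z (irreps indexed chi_0,...,chi_7 with chi_k(m) = zeta_8^(k*m), zeta_8 = exp(2*pi*i/8)):
  irrep \ class  {0} (size 1)  {1} (size 1)    {2} (size 1)  {3} (size 1)    {4} (size 1)  {5} (size 1)    {6} (size 1)  {7} (size 1)  
  chi_0          1             1               1             1               1             1               1             1             
  chi_1          1             exp(I*pi/4)     I             exp(3*I*pi/4)   -1            exp(-3*I*pi/4)  -I            exp(-I*pi/4)  
  chi_2          1             I               -1            -I              1             I               -1            -I            
  chi_3          1             exp(3*I*pi/4)   -I            exp(I*pi/4)     -1            exp(-I*pi/4)    I             exp(-3*I*pi/4)
  chi_4          1             -1              1             -1              1             -1              1             -1            
  chi_5          1             exp(-3*I*pi/4)  I             exp(-I*pi/4)    -1            exp(I*pi/4)     -I            exp(3*I*pi/4) 
  chi_6          1             -I              -1            I               1             -I              -1            I             
  chi_7          1             exp(-I*pi/4)    -I            exp(-3*I*pi/4)  -1            exp(3*I*pi/4)   I             exp(I*pi/4)   

Spot check: chi_5(6) = zeta_8^(5*6) = zeta_8^30 = -I.

Justification: Z/8Z is abelian, so all 8 irreducible complex representations are 1-dimensional. They are given by chi_k(m) = zeta_8^(k*m) for k = 0,...,7. Row orthogonality: sum_m chi_k(m) conj(chi_l(m)) = 8 * [k = l].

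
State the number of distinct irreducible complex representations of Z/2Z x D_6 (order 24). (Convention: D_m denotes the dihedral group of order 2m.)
12

Solution. The number of irreducible complex representations of a finite group equals its number of conjugacy classes. For a direct product, #classes(G x H) = #classes(G) * #classes(H). Z/2Z has 2 classes (abelian), D_6 has 6 classes, so 2 * 6 = 12, so Z/2Z x D_6 (order 24) has exactly 12 irreducible complex representations.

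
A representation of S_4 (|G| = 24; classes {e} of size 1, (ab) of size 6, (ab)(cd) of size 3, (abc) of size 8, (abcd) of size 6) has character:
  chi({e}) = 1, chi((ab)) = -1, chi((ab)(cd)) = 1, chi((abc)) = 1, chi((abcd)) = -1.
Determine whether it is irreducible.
Irreducible: <chi, chi> = 1.

Why: <chi, chi> = (1/|G|) sum_C |C| * |chi(C)|^2 = (1/24)[1*|1|^2 + 6*|-1|^2 + 3*|1|^2 + 8*|1|^2 + 6*|-1|^2]
  = (1/24)[(1) + (6) + (3) + (8) + (6)] = 24/24 = 1.
A character is irreducible iff <chi, chi> = 1, so this representation is irreducible.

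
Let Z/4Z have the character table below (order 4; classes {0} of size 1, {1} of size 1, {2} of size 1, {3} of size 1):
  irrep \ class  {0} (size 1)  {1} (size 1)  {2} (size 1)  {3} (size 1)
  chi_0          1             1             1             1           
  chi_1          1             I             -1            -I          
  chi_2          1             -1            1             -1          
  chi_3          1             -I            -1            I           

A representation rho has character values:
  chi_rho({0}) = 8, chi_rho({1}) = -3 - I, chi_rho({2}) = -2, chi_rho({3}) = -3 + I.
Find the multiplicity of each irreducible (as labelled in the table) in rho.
Multiplicities: chi_0: 0, chi_1: 2, chi_2: 3, chi_3: 3.

Argument: Use <chi_rho, chi> = (1/|G|) sum_C |C| * chi_rho(C) * conj(chi(C)) with |G| = 4 for each irreducible chi in the table:
  <chi_rho, chi_0> = (1/4)[1*(8)*conj(1) + 1*(-3 - I)*conj(1) + 1*(-2)*conj(1) + 1*(-3 + I)*conj(1)]
      = (1/4)[(8) + (-3 - I) + (-2) + (-3 + I)] = 0/4 = 0
  <chi_rho, chi_1> = (1/4)[1*(8)*conj(1) + 1*(-3 - I)*conj(I) + 1*(-2)*conj(-1) + 1*(-3 + I)*conj(-I)]
      = (1/4)[(8) + (-1 + 3*I) + (2) + (-1 - 3*I)] = 8/4 = 2
  <chi_rho, chi_2> = (1/4)[1*(8)*conj(1) + 1*(-3 - I)*conj(-1) + 1*(-2)*conj(1) + 1*(-3 + I)*conj(-1)]
      = (1/4)[(8) + (3 + I) + (-2) + (3 - I)] = 12/4 = 3
  <chi_rho, chi_3> = (1/4)[1*(8)*conj(1) + 1*(-3 - I)*conj(-I) + 1*(-2)*conj(-1) + 1*(-3 + I)*conj(I)]
      = (1/4)[(8) + (1 - 3*I) + (2) + (1 + 3*I)] = 12/4 = 3
(Exp terms are combined using exp(i*s)*conj(exp(i*t)) = exp(i*(s-t)), and sums of them are collapsed using the identity that for every m > 1 the m distinct m-th roots of unity sum to 0, e.g. 1 + exp(2*I*pi/3) + exp(-2*I*pi/3) = 0.)
Dimension check: dim(rho) = sum (mult * dim) = 0*1 + 2*1 + 3*1 + 3*1 = 8 = chi_rho(e) = 8.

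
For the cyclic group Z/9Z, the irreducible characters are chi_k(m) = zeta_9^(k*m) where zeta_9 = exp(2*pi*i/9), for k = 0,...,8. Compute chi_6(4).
chi_6(4) = zeta_9^24 = exp(-2*I*pi/3)

Solution. chi_6(4) = zeta_9^(6*4) = zeta_9^24. Since zeta_9^9 = 1, this equals zeta_9^6 = exp(2*pi*i*6/9) = exp(-2*I*pi/3).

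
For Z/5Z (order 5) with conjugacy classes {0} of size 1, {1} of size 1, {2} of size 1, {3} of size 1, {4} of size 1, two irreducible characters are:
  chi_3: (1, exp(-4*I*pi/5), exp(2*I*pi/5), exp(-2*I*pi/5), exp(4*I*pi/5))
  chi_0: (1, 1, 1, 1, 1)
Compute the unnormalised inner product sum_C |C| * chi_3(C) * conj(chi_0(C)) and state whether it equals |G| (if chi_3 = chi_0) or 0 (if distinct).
Sum = 0; so <chi_3, chi_0> = 0 (distinct irreducibles are orthogonal).

Compute term by term over conjugacy classes (|C| * chi_3(C) * conj(chi_0(C))):
  1*(1)*conj(1) + 1*(exp(-4*I*pi/5))*conj(1) + 1*(exp(2*I*pi/5))*conj(1) + 1*(exp(-2*I*pi/5))*conj(1) + 1*(exp(4*I*pi/5))*conj(1)
  = (1) + (exp(-4*I*pi/5)) + (exp(2*I*pi/5)) + (exp(-2*I*pi/5)) + (exp(4*I*pi/5))
  = 0.
(Exp terms are combined using exp(i*s)*conj(exp(i*t)) = exp(i*(s-t)), and sums of them are collapsed using the identity that for every m > 1 the m distinct m-th roots of unity sum to 0, e.g. 1 + exp(2*I*pi/3) + exp(-2*I*pi/3) = 0.)
Dividing by |G| = 5 gives 0/5 = 0, matching the row-orthogonality relation <chi_3, chi_0> = [chi_3 = chi_0].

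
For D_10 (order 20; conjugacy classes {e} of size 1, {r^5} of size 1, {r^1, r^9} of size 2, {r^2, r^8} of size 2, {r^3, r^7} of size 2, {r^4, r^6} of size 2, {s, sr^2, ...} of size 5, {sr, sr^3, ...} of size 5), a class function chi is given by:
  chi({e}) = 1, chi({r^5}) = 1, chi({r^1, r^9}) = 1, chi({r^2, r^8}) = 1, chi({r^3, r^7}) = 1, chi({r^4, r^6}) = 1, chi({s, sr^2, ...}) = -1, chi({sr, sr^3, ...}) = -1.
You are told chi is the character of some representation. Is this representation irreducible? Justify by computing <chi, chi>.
Irreducible: <chi, chi> = 1.

Justification: <chi, chi> = (1/|G|) sum_C |C| * |chi(C)|^2 = (1/20)[1*|1|^2 + 1*|1|^2 + 2*|1|^2 + 2*|1|^2 + 2*|1|^2 + 2*|1|^2 + 5*|-1|^2 + 5*|-1|^2]
  = (1/20)[(1) + (1) + (2) + (2) + (2) + (2) + (5) + (5)] = 20/20 = 1.
A character is irreducible iff <chi, chi> = 1, so this representation is irreducible.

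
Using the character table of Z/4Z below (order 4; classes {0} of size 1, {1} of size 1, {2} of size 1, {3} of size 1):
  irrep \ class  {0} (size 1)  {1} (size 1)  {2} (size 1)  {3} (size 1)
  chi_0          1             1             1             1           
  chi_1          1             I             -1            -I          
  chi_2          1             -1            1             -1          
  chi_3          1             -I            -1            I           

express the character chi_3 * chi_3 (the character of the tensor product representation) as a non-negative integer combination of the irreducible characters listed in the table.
chi_3 tensor chi_3 = chi_2 (all other irreducibles have multiplicity 0).

Explanation: The character of a tensor product is the pointwise product (chi_3 * chi_3)(C) = chi_3(C) * chi_3(C):
  {0}: (1)*(1), {1}: (-I)*(-I), {2}: (-1)*(-1), {3}: (I)*(I)
so (chi_3 * chi_3) takes values
  {0} -> 1, {1} -> -1, {2} -> 1, {3} -> -1.
Now take the inner product of this character with each irreducible chi from the table, <chi_3*chi_3, chi> = (1/4) sum_C |C| (chi_3*chi_3)(C) conj(chi(C)):
  <chi_3*chi_3, chi_0> = (1/4)[1*(1)*conj(1) + 1*(-1)*conj(1) + 1*(1)*conj(1) + 1*(-1)*conj(1)]
      = (1/4)[(1) + (-1) + (1) + (-1)] = 0/4 = 0
  <chi_3*chi_3, chi_1> = (1/4)[1*(1)*conj(1) + 1*(-1)*conj(I) + 1*(1)*conj(-1) + 1*(-1)*conj(-I)]
      = (1/4)[(1) + (I) + (-1) + (-I)] = 0/4 = 0
  <chi_3*chi_3, chi_2> = (1/4)[1*(1)*conj(1) + 1*(-1)*conj(-1) + 1*(1)*conj(1) + 1*(-1)*conj(-1)]
      = (1/4)[(1) + (1) + (1) + (1)] = 4/4 = 1
  <chi_3*chi_3, chi_3> = (1/4)[1*(1)*conj(1) + 1*(-1)*conj(-I) + 1*(1)*conj(-1) + 1*(-1)*conj(I)]
      = (1/4)[(1) + (-I) + (-1) + (I)] = 0/4 = 0
(Exp terms are combined using exp(i*s)*conj(exp(i*t)) = exp(i*(s-t)), and sums of them are collapsed using the identity that for every m > 1 the m distinct m-th roots of unity sum to 0, e.g. 1 + exp(2*I*pi/3) + exp(-2*I*pi/3) = 0.)
Hence the multiplicities are chi_2: 1. Dimension check: dim(chi_3)*dim(chi_3) = 1*1 = 1 and sum (mult * dim) = 1*1 = 1.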